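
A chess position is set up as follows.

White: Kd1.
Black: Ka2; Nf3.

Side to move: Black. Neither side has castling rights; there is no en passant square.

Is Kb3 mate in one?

no

After Kb3: white king on d1; in check: no.
White is not in check, so this cannot be checkmate.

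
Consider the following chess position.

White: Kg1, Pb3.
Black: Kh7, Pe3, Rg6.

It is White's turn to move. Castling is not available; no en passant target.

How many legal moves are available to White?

3

White to move; king on g1.
In check: yes, from the black rook on g6.
Legal moves: Kh2, Kh1, Kf1.
Count: 3.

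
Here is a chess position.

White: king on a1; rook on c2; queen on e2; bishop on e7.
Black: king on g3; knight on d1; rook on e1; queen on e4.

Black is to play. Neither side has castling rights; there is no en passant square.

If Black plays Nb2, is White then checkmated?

no

After Nb2: white king on a1; in check: yes, from the black rook on e1.
White has 5 legal replies: Kxb2, Ka2, Qxe1+, Qd1, Rc1.
In check but a legal move exists → not checkmate.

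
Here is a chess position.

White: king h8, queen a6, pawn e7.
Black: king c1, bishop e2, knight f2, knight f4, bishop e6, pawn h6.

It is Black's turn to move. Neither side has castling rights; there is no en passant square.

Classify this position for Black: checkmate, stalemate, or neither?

Black to move; black king on c1.
In check: no.
Legal moves for Black include: Bg8, Bc8, Bf7, Bd7, Bf5, Bd5, B6g4, B6c4, Bh3, Bb3, Ba2, Ng6+, Nh5, Nd5, N4h3, N4d3, Ng2, Ng4, ... (list truncated; more exist).
Black has legal moves and is not in check → neither.

neither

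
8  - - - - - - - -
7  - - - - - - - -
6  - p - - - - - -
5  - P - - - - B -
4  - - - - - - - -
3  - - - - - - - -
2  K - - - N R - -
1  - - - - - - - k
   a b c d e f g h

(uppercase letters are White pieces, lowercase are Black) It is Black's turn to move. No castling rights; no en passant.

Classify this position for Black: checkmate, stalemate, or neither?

Black to move; black king on h1.
In check: no.
King squares — g1: attacked by Ne2; g2: attacked by Rf2; h2: attacked by Rf2.
Legal moves for Black: none.
Not in check and no legal moves → stalemate.

stalemate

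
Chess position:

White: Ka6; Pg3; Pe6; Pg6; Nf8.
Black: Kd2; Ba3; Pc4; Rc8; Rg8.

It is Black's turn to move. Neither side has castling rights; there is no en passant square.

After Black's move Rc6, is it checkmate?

no

After Rc6: white king on a6; in check: yes, from the black rook on c6.
White has 4 legal replies: Kb7, Ka7, Kb5, Ka5.
In check but a legal move exists → not checkmate.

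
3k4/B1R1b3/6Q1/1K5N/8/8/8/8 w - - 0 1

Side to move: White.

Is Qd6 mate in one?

After Qd6: black king on d8; in check: yes, from the white queen on d6.
Black has 2 legal replies: Ke8, Bxd6.
In check but a legal move exists → not checkmate.

no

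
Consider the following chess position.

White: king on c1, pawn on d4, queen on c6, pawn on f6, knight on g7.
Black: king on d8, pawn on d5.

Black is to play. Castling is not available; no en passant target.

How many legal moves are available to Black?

0

Black to move; king on d8.
In check: no.
Legal moves: none.
Count: 0.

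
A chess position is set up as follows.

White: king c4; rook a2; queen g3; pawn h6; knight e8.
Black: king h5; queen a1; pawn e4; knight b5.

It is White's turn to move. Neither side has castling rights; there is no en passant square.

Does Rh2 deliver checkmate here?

yes

After Rh2: black king on h5; in check: yes, from the white rook on h2.
King squares — g4: attacked by Qg3; h4: attacked by Rh2; g5: attacked by Qg3; g6: attacked by Qg3; h6: attacked by Rh2.
Black has no legal moves → checkmate.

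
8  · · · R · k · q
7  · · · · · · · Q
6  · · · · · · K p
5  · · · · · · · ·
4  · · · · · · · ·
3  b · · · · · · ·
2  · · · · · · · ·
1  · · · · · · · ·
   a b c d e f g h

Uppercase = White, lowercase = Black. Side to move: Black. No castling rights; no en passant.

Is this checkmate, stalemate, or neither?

checkmate

Black to move; black king on f8.
In check: yes, from the white rook on d8.
King squares — e7: attacked by Qh7; f7: attacked by Kg6; g7: attacked by Kg6; e8: attacked by Rd8; g8: attacked by Qh7.
Legal moves for Black: none.
In check with no legal moves → checkmate.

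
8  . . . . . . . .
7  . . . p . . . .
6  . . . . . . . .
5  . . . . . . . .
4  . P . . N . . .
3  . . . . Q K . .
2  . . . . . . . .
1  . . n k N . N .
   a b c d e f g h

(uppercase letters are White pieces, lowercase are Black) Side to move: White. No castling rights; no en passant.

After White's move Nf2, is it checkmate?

yes

After Nf2: black king on d1; in check: yes, from the white knight on f2.
King squares — c1: own knight; e1: attacked by Qe3; c2: attacked by Ne1; d2: attacked by Qe3; e2: attacked by Ng1.
Black has no legal moves → checkmate.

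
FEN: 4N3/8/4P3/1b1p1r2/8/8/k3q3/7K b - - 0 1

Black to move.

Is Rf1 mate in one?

After Rf1: white king on h1; in check: yes, from the black rook on f1.
King squares — g1: attacked by Rf1; g2: attacked by Qe2; h2: attacked by Qe2.
White has no legal moves → checkmate.

yes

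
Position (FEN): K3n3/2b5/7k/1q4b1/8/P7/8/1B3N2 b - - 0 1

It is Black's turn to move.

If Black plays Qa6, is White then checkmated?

After Qa6: white king on a8; in check: yes, from the black queen on a6.
King squares — a7: attacked by Qa6; b7: attacked by Qa6; b8: attacked by Bc7.
White has no legal moves → checkmate.

yes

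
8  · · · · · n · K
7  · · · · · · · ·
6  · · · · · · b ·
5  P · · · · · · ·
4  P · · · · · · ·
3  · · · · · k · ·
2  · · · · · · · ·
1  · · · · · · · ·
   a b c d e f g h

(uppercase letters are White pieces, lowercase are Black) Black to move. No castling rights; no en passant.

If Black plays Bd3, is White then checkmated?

no

After Bd3: white king on h8; in check: no.
White is not in check, so this cannot be checkmate.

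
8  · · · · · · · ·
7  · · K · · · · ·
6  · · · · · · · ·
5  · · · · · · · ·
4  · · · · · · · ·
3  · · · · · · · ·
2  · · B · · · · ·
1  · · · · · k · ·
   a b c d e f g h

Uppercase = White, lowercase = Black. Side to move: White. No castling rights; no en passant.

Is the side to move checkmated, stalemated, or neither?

White to move; white king on c7.
In check: no.
Legal moves for White: Kd8, Kc8, Kb8, Kd7, Kb7, Kd6, Kc6, Kb6, Bh7, Bg6, Bf5, Be4, Ba4, Bd3+, Bb3, Bd1, Bb1.
White has 17 legal moves and is not in check → neither.

neither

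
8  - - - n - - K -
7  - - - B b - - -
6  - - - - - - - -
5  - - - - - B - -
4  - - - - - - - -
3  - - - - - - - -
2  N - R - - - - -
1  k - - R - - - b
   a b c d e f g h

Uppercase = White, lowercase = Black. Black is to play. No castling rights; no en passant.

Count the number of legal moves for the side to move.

0

Black to move; king on a1.
In check: yes, from the white rook on d1.
Legal moves: none.
Count: 0.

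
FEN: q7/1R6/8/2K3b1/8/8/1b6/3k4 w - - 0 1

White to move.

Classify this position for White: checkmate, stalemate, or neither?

neither

White to move; white king on c5.
In check: no.
Legal moves for White include: Rb8, Rh7, Rg7, Rf7, Re7, Rd7+, Rc7, Ra7, Rb6, Rb5, Rb4, Rb3, Rxb2, Kd6, Kc6, Kb6, Kd5, Kb5, ... (list truncated; more exist).
White has legal moves and is not in check → neither.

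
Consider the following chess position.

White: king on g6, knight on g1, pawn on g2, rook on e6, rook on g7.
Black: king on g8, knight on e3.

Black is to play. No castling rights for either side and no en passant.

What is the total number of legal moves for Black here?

Black to move; king on g8.
In check: yes, from the white rook on g7.
Legal moves: Kh8, Kf8.
Count: 2.

2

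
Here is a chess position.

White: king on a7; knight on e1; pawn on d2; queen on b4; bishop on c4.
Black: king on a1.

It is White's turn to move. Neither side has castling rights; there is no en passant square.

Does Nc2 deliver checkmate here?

yes

After Nc2: black king on a1; in check: yes, from the white knight on c2.
King squares — b1: attacked by Qb4; a2: attacked by Bc4; b2: attacked by Qb4.
Black has no legal moves → checkmate.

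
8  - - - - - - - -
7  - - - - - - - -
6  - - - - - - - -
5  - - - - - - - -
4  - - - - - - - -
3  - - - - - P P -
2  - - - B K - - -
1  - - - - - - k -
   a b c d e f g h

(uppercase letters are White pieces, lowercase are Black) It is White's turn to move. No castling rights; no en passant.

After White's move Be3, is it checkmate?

After Be3: black king on g1; in check: yes, from the white bishop on e3.
Black has 3 legal replies: Kh2, Kg2, Kh1.
In check but a legal move exists → not checkmate.

no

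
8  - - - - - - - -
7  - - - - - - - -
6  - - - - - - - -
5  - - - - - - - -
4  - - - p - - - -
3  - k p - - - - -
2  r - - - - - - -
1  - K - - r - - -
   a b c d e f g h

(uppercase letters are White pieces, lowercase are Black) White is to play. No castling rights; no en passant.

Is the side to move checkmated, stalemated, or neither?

checkmate

White to move; white king on b1.
In check: yes, from the black rook on e1.
King squares — a1: attacked by Re1; c1: attacked by Re1; a2: attacked by Kb3; b2: attacked by Ra2; c2: attacked by Ra2.
Legal moves for White: none.
In check with no legal moves → checkmate.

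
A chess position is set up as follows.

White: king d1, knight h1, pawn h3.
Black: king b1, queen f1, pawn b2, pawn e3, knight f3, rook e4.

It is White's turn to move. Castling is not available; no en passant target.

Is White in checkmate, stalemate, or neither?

checkmate

White to move; white king on d1.
In check: yes, from the black queen on f1.
King squares — c1: attacked by Kb1; e1: attacked by Qf1; c2: attacked by Kb1; d2: attacked by Pe3; e2: attacked by Qf1.
Legal moves for White: none.
In check with no legal moves → checkmate.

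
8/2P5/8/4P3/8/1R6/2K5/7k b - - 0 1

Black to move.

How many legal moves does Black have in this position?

Black to move; king on h1.
In check: no.
Legal moves: Kh2, Kg2, Kg1.
Count: 3.

3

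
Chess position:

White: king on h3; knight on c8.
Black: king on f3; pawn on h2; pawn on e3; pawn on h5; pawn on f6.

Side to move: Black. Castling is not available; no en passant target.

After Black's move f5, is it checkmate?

After f5: white king on h3; in check: no.
White is not in check, so this cannot be checkmate.

no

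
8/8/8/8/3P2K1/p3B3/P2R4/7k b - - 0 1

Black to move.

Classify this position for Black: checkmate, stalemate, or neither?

stalemate

Black to move; black king on h1.
In check: no.
King squares — g1: attacked by Be3; g2: attacked by Rd2; h2: attacked by Rd2.
Legal moves for Black: none.
Not in check and no legal moves → stalemate.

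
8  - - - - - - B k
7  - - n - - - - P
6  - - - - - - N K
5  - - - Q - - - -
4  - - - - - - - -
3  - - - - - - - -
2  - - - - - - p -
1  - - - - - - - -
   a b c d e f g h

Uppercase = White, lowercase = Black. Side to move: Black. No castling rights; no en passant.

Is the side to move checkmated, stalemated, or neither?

checkmate

Black to move; black king on h8.
In check: yes, from the white knight on g6.
King squares — g7: attacked by Kh6; h7: attacked by Kh6; g8: attacked by Qd5.
Legal moves for Black: none.
In check with no legal moves → checkmate.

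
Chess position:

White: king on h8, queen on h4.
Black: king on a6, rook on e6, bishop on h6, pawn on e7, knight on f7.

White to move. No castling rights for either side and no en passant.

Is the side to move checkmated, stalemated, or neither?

neither

White to move; white king on h8.
In check: yes, from the black knight on f7.
King squares — g7: attacked by Bh6; h7: available; g8: available.
Legal moves for White: Kg8, Kh7.
White is in check but has 2 legal moves → neither.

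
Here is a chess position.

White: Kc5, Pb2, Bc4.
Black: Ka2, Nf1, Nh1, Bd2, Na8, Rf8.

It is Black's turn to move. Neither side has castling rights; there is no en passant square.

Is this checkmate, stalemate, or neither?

Black to move; black king on a2.
In check: yes, from the white bishop on c4.
King squares — a1: available; b1: available; b2: available; a3: attacked by Pb2; b3: attacked by Bc4.
Legal moves for Black: Kxb2, Kb1, Ka1.
Black is in check but has 3 legal moves → neither.

neither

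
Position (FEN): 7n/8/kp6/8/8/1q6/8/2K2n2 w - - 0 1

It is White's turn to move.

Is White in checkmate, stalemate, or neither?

stalemate

White to move; white king on c1.
In check: no.
King squares — b1: attacked by Qb3; d1: attacked by Qb3; b2: attacked by Qb3; c2: attacked by Qb3; d2: attacked by Nf1.
Legal moves for White: none.
Not in check and no legal moves → stalemate.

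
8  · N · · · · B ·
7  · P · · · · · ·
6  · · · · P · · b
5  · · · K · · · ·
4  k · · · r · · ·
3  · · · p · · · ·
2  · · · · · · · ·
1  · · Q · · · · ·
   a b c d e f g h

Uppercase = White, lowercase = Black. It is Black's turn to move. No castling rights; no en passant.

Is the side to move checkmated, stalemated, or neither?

neither

Black to move; black king on a4.
In check: no.
Legal moves for Black include: Bf8, Bg7, Bg5, Bf4, Be3, Bd2, Bxc1, Rxe6, Re5+, Rh4, Rg4, Rf4, Rd4+, Rc4, Rb4, Re3, Re2, Re1, ... (list truncated; more exist).
Black has legal moves and is not in check → neither.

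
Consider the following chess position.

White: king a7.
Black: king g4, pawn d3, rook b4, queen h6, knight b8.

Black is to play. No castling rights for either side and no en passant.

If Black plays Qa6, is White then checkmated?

yes

After Qa6: white king on a7; in check: yes, from the black queen on a6.
King squares — a6: attacked by Nb8; b6: attacked by Rb4; b7: attacked by Rb4; a8: attacked by Qa6; b8: attacked by Rb4.
White has no legal moves → checkmate.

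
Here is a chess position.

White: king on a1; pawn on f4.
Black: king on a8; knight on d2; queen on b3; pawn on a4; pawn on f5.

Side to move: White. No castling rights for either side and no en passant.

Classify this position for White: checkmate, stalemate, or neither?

White to move; white king on a1.
In check: no.
King squares — b1: attacked by Nd2; a2: attacked by Qb3; b2: attacked by Qb3.
Legal moves for White: none.
Not in check and no legal moves → stalemate.

stalemate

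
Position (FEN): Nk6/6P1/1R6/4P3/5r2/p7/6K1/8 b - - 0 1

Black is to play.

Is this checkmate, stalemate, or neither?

neither

Black to move; black king on b8.
In check: yes, from the white rook on b6.
Legal moves for Black: Kc8, Kxa8, Ka7.
Black is in check but has 3 legal moves → neither.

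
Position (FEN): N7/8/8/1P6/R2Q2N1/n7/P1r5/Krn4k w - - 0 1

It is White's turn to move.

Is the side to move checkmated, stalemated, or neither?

checkmate

White to move; white king on a1.
In check: yes, from the black rook on b1.
King squares — b1: attacked by Na3; a2: own pawn; b2: attacked by Rb1.
Legal moves for White: none.
In check with no legal moves → checkmate.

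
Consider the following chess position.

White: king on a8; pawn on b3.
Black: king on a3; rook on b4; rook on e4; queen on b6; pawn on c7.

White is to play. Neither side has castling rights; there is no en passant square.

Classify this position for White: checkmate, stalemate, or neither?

White to move; white king on a8.
In check: no.
King squares — a7: attacked by Qb6; b7: attacked by Qb6; b8: attacked by Qb6.
Legal moves for White: none.
Not in check and no legal moves → stalemate.

stalemate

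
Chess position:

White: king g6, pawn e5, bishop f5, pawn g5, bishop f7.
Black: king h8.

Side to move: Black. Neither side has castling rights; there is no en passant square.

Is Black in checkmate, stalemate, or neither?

Black to move; black king on h8.
In check: no.
King squares — g7: attacked by Kg6; h7: attacked by Kg6; g8: attacked by Bf7.
Legal moves for Black: none.
Not in check and no legal moves → stalemate.

stalemate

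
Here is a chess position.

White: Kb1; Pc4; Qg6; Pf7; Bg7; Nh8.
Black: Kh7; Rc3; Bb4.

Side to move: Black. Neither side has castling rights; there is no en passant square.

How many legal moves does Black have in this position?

0

Black to move; king on h7.
In check: yes, from the white queen on g6.
Legal moves: none.
Count: 0.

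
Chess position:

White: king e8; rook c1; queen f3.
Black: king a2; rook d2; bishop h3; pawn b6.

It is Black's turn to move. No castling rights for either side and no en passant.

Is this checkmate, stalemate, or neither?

Black to move; black king on a2.
In check: no.
Legal moves for Black include: Bc8, Bd7+, Be6, Bf5, Bg4, Bg2, Bf1, Rd8+, Rd7, Rd6, Rd5, Rd4, Rd3, Rh2, Rg2, Rf2, Re2+, Rc2, ... (list truncated; more exist).
Black has legal moves and is not in check → neither.

neither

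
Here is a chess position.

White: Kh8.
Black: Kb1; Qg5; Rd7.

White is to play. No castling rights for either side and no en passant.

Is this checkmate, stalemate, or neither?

White to move; white king on h8.
In check: no.
King squares — g7: attacked by Qg5; h7: attacked by Rd7; g8: attacked by Qg5.
Legal moves for White: none.
Not in check and no legal moves → stalemate.

stalemate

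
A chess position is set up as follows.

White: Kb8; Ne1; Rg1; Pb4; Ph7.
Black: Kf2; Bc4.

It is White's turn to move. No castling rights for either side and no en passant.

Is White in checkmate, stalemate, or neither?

neither

White to move; white king on b8.
In check: no.
Legal moves for White include: Kc8, Ka8, Kc7, Kb7, Ka7, Rg8, Rg7, Rg6, Rg5, Rg4, Rg3, Rg2+, Rh1, Rf1+, Nf3, Nd3+, Ng2, Nc2, ... (list truncated; more exist).
White has legal moves and is not in check → neither.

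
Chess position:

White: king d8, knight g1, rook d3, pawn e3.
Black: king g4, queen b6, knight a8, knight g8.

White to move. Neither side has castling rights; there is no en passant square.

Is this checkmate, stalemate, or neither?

White to move; white king on d8.
In check: yes, from the black queen on b6.
King squares — c7: attacked by Qb6; d7: available; e7: attacked by Ng8; c8: available; e8: available.
Legal moves for White: Ke8, Kc8, Kd7.
White is in check but has 3 legal moves → neither.

neither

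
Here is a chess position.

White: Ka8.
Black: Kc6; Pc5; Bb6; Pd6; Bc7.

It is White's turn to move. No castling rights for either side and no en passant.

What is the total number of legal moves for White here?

White to move; king on a8.
In check: no.
Legal moves: none.
Count: 0.

0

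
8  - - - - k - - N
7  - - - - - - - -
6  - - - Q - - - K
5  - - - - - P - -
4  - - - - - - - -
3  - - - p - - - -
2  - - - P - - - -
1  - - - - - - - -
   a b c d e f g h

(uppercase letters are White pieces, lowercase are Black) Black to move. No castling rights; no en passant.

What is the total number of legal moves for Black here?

0

Black to move; king on e8.
In check: no.
Legal moves: none.
Count: 0.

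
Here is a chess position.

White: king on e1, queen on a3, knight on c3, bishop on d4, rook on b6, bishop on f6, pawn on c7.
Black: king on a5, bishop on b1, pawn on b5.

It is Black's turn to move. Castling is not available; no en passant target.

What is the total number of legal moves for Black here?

0

Black to move; king on a5.
In check: yes, from the white queen on a3.
Legal moves: none.
Count: 0.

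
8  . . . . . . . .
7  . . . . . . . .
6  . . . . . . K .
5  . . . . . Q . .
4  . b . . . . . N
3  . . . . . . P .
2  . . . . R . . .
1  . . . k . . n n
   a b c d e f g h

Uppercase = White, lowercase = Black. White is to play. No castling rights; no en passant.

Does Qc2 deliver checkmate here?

yes

After Qc2: black king on d1; in check: yes, from the white queen on c2.
King squares — c1: attacked by Qc2; e1: attacked by Re2; c2: attacked by Re2; d2: attacked by Qc2; e2: attacked by Qc2.
Black has no legal moves → checkmate.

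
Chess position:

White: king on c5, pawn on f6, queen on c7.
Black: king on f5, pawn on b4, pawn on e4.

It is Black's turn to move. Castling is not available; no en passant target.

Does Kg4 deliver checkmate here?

no

After Kg4: white king on c5; in check: no.
White is not in check, so this cannot be checkmate.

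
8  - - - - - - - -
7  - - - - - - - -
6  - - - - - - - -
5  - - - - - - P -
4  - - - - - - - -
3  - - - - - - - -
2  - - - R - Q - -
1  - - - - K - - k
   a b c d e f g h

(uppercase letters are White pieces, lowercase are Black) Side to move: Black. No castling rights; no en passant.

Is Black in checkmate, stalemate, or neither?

stalemate

Black to move; black king on h1.
In check: no.
King squares — g1: attacked by Qf2; g2: attacked by Qf2; h2: attacked by Qf2.
Legal moves for Black: none.
Not in check and no legal moves → stalemate.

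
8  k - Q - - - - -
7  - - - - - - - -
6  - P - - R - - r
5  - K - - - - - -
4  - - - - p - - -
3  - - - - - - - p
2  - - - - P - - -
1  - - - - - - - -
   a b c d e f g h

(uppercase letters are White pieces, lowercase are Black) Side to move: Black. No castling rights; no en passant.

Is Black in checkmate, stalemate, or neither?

checkmate

Black to move; black king on a8.
In check: yes, from the white queen on c8.
King squares — a7: attacked by Pb6; b7: attacked by Qc8; b8: attacked by Qc8.
Legal moves for Black: none.
In check with no legal moves → checkmate.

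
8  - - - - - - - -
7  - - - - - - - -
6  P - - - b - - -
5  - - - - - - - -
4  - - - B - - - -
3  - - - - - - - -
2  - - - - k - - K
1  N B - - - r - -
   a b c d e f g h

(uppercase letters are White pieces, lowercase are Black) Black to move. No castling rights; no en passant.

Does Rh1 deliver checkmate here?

After Rh1: white king on h2; in check: yes, from the black rook on h1.
White has 3 legal replies: Kg3, Kg2, Kxh1.
In check but a legal move exists → not checkmate.

no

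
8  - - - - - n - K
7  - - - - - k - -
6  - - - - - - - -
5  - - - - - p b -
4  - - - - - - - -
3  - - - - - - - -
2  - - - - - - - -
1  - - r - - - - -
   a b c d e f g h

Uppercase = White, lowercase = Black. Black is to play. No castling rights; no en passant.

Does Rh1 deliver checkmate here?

After Rh1: white king on h8; in check: yes, from the black rook on h1.
King squares — g7: attacked by Kf7; h7: attacked by Rh1; g8: attacked by Kf7.
White has no legal moves → checkmate.

yes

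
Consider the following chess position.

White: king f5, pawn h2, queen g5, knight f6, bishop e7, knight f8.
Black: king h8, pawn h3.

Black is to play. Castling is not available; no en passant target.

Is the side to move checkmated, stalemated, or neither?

stalemate

Black to move; black king on h8.
In check: no.
King squares — g7: attacked by Qg5; h7: attacked by Nf6; g8: attacked by Qg5.
Legal moves for Black: none.
Not in check and no legal moves → stalemate.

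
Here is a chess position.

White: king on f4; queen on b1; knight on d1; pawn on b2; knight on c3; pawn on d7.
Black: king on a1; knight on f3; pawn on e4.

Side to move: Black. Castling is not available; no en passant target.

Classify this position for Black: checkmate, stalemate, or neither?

Black to move; black king on a1.
In check: yes, from the white queen on b1.
King squares — b1: attacked by Nc3; a2: attacked by Qb1; b2: attacked by Qb1.
Legal moves for Black: none.
In check with no legal moves → checkmate.

checkmate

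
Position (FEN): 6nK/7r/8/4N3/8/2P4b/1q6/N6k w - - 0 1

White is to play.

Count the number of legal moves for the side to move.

2

White to move; king on h8.
In check: yes, from the black rook on h7.
Legal moves: Kxg8, Kxh7.
Count: 2.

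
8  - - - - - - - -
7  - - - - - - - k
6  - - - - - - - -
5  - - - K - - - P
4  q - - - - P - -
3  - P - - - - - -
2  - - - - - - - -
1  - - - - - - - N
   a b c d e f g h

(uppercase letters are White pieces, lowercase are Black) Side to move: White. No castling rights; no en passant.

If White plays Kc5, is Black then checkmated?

no

After Kc5: black king on h7; in check: no.
Black is not in check, so this cannot be checkmate.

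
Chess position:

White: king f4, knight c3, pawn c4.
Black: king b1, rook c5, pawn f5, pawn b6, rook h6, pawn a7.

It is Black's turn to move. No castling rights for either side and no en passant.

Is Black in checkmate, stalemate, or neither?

neither

Black to move; black king on b1.
In check: yes, from the white knight on c3.
Legal moves for Black: Kc2, Kb2, Kc1, Ka1.
Black is in check but has 4 legal moves → neither.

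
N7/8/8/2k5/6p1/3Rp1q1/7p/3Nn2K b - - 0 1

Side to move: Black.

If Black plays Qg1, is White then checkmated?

After Qg1: white king on h1; in check: yes, from the black queen on g1.
King squares — g1: attacked by Ph2; g2: attacked by Ne1; h2: attacked by Qg1.
White has no legal moves → checkmate.

yes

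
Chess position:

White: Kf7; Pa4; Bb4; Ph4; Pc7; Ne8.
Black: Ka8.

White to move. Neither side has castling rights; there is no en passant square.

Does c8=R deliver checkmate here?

no

After c8=R: black king on a8; in check: yes, from the white rook on c8.
Black has 2 legal replies: Kb7, Ka7.
In check but a legal move exists → not checkmate.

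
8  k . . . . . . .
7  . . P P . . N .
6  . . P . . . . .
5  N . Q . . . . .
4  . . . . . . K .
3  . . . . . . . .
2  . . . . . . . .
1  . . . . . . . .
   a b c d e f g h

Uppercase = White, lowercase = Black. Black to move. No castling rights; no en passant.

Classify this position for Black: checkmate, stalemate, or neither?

stalemate

Black to move; black king on a8.
In check: no.
King squares — a7: attacked by Qc5; b7: attacked by Na5; b8: attacked by Pc7.
Legal moves for Black: none.
Not in check and no legal moves → stalemate.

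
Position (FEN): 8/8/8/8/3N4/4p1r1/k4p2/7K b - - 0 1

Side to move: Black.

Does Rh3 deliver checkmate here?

After Rh3: white king on h1; in check: yes, from the black rook on h3.
White has 1 legal reply: Kg2.
In check but a legal move exists → not checkmate.

no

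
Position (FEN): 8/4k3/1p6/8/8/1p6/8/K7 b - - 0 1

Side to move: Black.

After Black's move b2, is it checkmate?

no

After b2: white king on a1; in check: yes, from the black pawn on b2.
White has 3 legal replies: Kxb2, Ka2, Kb1.
In check but a legal move exists → not checkmate.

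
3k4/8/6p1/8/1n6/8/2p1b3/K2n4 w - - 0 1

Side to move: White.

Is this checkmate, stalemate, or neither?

stalemate

White to move; white king on a1.
In check: no.
King squares — b1: attacked by Pc2; a2: attacked by Nb4; b2: attacked by Nd1.
Legal moves for White: none.
Not in check and no legal moves → stalemate.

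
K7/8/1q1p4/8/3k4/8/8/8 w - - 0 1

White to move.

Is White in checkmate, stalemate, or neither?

stalemate

White to move; white king on a8.
In check: no.
King squares — a7: attacked by Qb6; b7: attacked by Qb6; b8: attacked by Qb6.
Legal moves for White: none.
Not in check and no legal moves → stalemate.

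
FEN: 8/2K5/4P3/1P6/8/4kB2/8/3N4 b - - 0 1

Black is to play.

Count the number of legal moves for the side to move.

5

Black to move; king on e3.
In check: yes, from the white knight on d1.
Legal moves: Kf4, Kd4, Kxf3, Kd3, Kd2.
Count: 5.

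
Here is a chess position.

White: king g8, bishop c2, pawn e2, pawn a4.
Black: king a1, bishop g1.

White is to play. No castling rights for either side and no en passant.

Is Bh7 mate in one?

After Bh7: black king on a1; in check: no.
Black is not in check, so this cannot be checkmate.

no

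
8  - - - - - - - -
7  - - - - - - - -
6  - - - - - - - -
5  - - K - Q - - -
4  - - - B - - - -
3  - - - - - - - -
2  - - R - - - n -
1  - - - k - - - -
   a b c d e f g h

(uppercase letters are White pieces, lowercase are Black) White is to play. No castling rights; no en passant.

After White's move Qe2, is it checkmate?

yes

After Qe2: black king on d1; in check: yes, from the white queen on e2.
King squares — c1: attacked by Rc2; e1: attacked by Qe2; c2: attacked by Qe2; d2: attacked by Rc2; e2: attacked by Rc2.
Black has no legal moves → checkmate.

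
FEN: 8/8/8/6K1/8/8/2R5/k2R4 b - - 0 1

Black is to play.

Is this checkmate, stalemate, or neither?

checkmate

Black to move; black king on a1.
In check: yes, from the white rook on d1.
King squares — b1: attacked by Rd1; a2: attacked by Rc2; b2: attacked by Rc2.
Legal moves for Black: none.
In check with no legal moves → checkmate.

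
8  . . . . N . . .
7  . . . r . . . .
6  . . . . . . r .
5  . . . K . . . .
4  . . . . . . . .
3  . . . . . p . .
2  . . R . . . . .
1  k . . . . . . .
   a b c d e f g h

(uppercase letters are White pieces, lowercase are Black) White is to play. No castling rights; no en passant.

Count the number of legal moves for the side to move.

White to move; king on d5.
In check: yes, from the black rook on d7.
Legal moves: Ke5, Kc5, Ke4, Kc4, Nd6.
Count: 5.

5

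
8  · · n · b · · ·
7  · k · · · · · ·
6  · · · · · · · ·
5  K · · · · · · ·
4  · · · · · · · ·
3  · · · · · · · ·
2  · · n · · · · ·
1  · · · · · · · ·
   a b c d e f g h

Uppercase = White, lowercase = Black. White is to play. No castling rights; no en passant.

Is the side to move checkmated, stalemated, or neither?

White to move; white king on a5.
In check: no.
King squares — a4: attacked by Be8; b4: attacked by Nc2; b5: attacked by Be8; a6: attacked by Kb7; b6: attacked by Kb7.
Legal moves for White: none.
Not in check and no legal moves → stalemate.

stalemate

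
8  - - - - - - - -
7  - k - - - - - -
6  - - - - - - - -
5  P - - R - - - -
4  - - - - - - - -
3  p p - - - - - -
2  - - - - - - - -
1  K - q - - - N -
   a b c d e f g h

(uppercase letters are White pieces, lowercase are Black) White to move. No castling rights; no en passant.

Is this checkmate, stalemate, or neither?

White to move; white king on a1.
In check: yes, from the black queen on c1.
King squares — b1: attacked by Qc1; a2: attacked by Pb3; b2: attacked by Qc1.
Legal moves for White: none.
In check with no legal moves → checkmate.

checkmate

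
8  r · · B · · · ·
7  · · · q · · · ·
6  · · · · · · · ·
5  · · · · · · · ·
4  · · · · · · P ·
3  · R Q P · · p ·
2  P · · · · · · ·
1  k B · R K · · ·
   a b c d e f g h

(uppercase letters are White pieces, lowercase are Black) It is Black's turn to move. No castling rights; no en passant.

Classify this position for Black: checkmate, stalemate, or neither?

checkmate

Black to move; black king on a1.
In check: yes, from the white queen on c3.
King squares — b1: attacked by Rd1; a2: attacked by Bb1; b2: attacked by Rb3.
Legal moves for Black: none.
In check with no legal moves → checkmate.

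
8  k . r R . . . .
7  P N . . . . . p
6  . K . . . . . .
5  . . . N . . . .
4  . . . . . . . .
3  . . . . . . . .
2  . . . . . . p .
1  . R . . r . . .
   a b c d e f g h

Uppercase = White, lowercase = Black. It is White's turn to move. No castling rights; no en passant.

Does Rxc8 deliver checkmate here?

yes

After Rxc8: black king on a8; in check: yes, from the white rook on c8.
King squares — a7: attacked by Kb6; b7: attacked by Kb6; b8: attacked by Pa7.
Black has no legal moves → checkmate.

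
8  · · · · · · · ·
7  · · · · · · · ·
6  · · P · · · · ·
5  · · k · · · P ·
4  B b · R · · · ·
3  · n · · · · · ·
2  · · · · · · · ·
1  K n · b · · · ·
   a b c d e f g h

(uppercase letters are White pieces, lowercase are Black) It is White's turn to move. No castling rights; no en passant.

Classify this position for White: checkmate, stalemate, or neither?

neither

White to move; white king on a1.
In check: yes, from the black knight on b3.
Legal moves for White: Kb2, Ka2, Kxb1, Bxb3.
White is in check but has 4 legal moves → neither.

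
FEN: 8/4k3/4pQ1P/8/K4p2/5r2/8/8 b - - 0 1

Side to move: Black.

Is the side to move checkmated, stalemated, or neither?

neither

Black to move; black king on e7.
In check: yes, from the white queen on f6.
King squares — d6: available; e6: own pawn; f6: available; d7: available; f7: attacked by Qf6; d8: attacked by Qf6; e8: available; f8: attacked by Qf6.
Legal moves for Black: Ke8, Kd7, Kxf6, Kd6.
Black is in check but has 4 legal moves → neither.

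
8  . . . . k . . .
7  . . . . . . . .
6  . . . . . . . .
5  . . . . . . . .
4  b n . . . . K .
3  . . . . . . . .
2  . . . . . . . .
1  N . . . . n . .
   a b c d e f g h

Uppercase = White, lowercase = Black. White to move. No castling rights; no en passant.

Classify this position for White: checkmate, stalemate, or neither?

neither

White to move; white king on g4.
In check: no.
Legal moves for White: Kh5, Kg5, Kf5, Kh4, Kf4, Kh3, Kf3, Nb3, Nc2.
White has 9 legal moves and is not in check → neither.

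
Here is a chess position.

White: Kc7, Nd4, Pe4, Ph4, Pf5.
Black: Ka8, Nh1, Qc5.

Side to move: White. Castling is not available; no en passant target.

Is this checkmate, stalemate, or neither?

neither

White to move; white king on c7.
In check: yes, from the black queen on c5.
Legal moves for White: Kd8, Kd7, Nc6.
White is in check but has 3 legal moves → neither.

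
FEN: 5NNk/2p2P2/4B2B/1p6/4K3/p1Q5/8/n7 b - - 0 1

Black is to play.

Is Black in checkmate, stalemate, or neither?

Black to move; black king on h8.
In check: yes, from the white queen on c3.
King squares — g7: attacked by Qc3; h7: attacked by Nf8; g8: attacked by Pf7.
Legal moves for Black: none.
In check with no legal moves → checkmate.

checkmate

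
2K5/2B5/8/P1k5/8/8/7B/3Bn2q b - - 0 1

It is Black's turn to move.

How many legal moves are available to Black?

20

Black to move; king on c5.
In check: no.
Legal moves: Kc6, Kd5, Kb5, Kd4, Kc4, Kb4, Qa8+, Qb7+, Qc6, Qd5, Qe4, Qf3, Qxh2, Qg2, Qg1, Qf1, Nf3, Nd3, Ng2, Nc2.
Count: 20.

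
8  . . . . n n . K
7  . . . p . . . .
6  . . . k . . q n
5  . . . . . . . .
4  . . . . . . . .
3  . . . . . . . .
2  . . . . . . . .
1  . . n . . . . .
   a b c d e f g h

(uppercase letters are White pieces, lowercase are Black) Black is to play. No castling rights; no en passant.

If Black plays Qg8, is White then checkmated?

After Qg8: white king on h8; in check: yes, from the black queen on g8.
King squares — g7: attacked by Ne8; h7: attacked by Nf8; g8: attacked by Nh6.
White has no legal moves → checkmate.

yes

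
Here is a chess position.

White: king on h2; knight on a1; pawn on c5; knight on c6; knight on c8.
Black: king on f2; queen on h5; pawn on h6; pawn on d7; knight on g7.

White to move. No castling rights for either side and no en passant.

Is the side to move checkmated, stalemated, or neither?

checkmate

White to move; white king on h2.
In check: yes, from the black queen on h5.
King squares — g1: attacked by Kf2; h1: attacked by Qh5; g2: attacked by Kf2; g3: attacked by Kf2; h3: attacked by Qh5.
Legal moves for White: none.
In check with no legal moves → checkmate.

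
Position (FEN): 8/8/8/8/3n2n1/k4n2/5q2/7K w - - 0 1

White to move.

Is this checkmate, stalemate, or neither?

stalemate

White to move; white king on h1.
In check: no.
King squares — g1: attacked by Qf2; g2: attacked by Qf2; h2: attacked by Qf2.
Legal moves for White: none.
Not in check and no legal moves → stalemate.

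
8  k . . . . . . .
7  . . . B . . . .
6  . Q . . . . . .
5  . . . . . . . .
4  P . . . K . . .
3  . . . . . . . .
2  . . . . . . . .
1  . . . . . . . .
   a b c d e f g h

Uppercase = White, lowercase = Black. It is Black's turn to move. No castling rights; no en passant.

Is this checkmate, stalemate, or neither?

Black to move; black king on a8.
In check: no.
King squares — a7: attacked by Qb6; b7: attacked by Qb6; b8: attacked by Qb6.
Legal moves for Black: none.
Not in check and no legal moves → stalemate.

stalemate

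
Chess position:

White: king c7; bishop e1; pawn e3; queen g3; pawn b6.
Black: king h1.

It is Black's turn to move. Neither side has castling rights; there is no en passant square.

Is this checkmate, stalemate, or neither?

Black to move; black king on h1.
In check: no.
King squares — g1: attacked by Qg3; g2: attacked by Qg3; h2: attacked by Qg3.
Legal moves for Black: none.
Not in check and no legal moves → stalemate.

stalemate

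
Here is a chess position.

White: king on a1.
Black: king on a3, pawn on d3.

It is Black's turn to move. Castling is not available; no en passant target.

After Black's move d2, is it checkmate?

After d2: white king on a1; in check: no.
White is not in check, so this cannot be checkmate.

no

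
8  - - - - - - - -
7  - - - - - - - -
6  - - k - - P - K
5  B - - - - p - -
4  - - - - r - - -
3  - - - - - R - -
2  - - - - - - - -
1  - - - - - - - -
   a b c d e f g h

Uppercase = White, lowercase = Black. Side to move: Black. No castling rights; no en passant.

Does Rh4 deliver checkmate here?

After Rh4: white king on h6; in check: yes, from the black rook on h4.
White has 3 legal replies: Kg7, Kg6, Kg5.
In check but a legal move exists → not checkmate.

no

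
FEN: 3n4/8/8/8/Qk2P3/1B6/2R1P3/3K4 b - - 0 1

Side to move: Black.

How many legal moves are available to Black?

Black to move; king on b4.
In check: yes, from the white queen on a4.
Legal moves: none.
Count: 0.

0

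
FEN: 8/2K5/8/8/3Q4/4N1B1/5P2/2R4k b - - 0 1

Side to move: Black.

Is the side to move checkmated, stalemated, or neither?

checkmate

Black to move; black king on h1.
In check: yes, from the white rook on c1.
King squares — g1: attacked by Rc1; g2: attacked by Ne3; h2: attacked by Bg3.
Legal moves for Black: none.
In check with no legal moves → checkmate.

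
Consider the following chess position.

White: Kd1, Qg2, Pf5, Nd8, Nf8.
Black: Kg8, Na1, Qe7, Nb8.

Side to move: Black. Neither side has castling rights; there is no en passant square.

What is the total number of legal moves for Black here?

Black to move; king on g8.
In check: yes, from the white queen on g2.
Legal moves: Kh8, Kxf8, Qg7, Qg5.
Count: 4.

4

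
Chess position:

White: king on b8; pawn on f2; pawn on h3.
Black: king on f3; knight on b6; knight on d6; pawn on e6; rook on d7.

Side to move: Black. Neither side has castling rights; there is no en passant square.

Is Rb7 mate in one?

yes

After Rb7: white king on b8; in check: yes, from the black rook on b7.
King squares — a7: attacked by Rb7; b7: attacked by Nd6; c7: attacked by Rb7; a8: attacked by Nb6; c8: attacked by Nb6.
White has no legal moves → checkmate.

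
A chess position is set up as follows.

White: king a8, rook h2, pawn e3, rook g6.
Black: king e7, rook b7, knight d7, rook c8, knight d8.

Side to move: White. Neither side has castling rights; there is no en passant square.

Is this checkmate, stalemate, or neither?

checkmate

White to move; white king on a8.
In check: yes, from the black rook on c8.
King squares — a7: attacked by Rb7; b7: attacked by Nd8; b8: attacked by Rb7.
Legal moves for White: none.
In check with no legal moves → checkmate.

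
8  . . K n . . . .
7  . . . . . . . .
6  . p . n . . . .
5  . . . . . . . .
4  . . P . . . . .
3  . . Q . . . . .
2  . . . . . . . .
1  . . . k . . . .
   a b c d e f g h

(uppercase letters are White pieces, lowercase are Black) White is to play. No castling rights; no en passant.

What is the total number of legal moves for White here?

4

White to move; king on c8.
In check: yes, from the black knight on d6.
Legal moves: Kxd8, Kb8, Kd7, Kc7.
Count: 4.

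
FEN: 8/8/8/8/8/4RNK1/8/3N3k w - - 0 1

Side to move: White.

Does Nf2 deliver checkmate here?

yes

After Nf2: black king on h1; in check: yes, from the white knight on f2.
King squares — g1: attacked by Nf3; g2: attacked by Kg3; h2: attacked by Nf3.
Black has no legal moves → checkmate.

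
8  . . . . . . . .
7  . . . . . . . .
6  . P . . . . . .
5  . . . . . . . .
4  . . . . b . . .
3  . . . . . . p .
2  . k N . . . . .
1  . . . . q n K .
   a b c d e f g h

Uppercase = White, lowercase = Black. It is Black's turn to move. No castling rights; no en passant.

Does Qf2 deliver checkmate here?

yes

After Qf2: white king on g1; in check: yes, from the black queen on f2.
King squares — f1: attacked by Qf2; h1: attacked by Be4; f2: attacked by Pg3; g2: attacked by Qf2; h2: attacked by Nf1.
White has no legal moves → checkmate.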